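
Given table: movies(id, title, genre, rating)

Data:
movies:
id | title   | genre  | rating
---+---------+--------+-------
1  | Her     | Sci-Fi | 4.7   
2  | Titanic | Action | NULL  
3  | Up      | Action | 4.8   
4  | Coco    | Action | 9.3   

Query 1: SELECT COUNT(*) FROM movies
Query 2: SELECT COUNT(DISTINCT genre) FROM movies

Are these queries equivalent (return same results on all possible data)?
No, not equivalent

Query 1 returns: [(4,)]
Query 2 returns: [(2,)]

Reason: COUNT(*) counts rows, COUNT(DISTINCT genre) counts unique genres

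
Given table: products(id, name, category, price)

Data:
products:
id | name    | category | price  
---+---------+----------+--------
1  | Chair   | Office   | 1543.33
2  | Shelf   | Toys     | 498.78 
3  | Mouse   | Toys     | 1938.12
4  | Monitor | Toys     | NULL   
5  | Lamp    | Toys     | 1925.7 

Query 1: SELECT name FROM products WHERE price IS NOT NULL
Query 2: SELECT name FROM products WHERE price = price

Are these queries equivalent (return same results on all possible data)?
Yes, equivalent

Both queries return: [('Chair',), ('Lamp',), ('Mouse',), ('Shelf',)]

Reason: IS NOT NULL vs self-equality (both exclude NULLs)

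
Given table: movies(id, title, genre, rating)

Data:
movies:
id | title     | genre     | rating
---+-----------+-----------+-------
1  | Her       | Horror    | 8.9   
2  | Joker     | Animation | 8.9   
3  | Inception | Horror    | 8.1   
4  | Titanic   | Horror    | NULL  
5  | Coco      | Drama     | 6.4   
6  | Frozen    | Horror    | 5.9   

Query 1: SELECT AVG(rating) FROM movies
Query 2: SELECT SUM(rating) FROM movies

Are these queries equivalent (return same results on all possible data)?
No, not equivalent

Query 1 returns: [(7.640000000000001,)]
Query 2 returns: [(38.2,)]

Reason: AVG vs SUM give different aggregate values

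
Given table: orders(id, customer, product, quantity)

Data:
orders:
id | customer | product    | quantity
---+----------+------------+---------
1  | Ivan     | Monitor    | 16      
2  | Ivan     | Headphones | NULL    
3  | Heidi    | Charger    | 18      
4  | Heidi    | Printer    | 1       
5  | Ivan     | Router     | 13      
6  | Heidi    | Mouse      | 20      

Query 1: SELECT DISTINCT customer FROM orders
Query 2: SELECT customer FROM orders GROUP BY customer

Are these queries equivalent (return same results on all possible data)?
Yes, equivalent

Both queries return: [('Heidi',), ('Ivan',)]

Reason: Both get unique customers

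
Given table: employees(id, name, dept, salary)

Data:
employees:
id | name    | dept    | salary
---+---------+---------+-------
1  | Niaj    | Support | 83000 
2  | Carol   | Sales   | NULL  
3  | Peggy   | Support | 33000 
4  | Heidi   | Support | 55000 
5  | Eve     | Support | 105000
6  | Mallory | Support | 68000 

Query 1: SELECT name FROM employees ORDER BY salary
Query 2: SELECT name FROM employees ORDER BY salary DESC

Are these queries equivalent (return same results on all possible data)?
No, not equivalent

Query 1 returns: [('Carol',), ('Peggy',), ('Heidi',), ('Mallory',), ('Niaj',), ('Eve',)]
Query 2 returns: [('Eve',), ('Niaj',), ('Mallory',), ('Heidi',), ('Peggy',), ('Carol',)]

Reason: ASC vs DESC gives opposite ordering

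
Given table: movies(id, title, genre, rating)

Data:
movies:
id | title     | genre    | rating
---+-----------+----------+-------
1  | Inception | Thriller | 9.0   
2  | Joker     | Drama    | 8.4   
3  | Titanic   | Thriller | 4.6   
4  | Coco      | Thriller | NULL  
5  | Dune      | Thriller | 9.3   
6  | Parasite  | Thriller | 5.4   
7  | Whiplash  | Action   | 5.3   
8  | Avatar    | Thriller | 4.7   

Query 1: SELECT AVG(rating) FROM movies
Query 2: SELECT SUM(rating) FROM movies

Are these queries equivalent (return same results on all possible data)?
No, not equivalent

Query 1 returns: [(6.671428571428572,)]
Query 2 returns: [(46.7,)]

Reason: AVG vs SUM give different aggregate values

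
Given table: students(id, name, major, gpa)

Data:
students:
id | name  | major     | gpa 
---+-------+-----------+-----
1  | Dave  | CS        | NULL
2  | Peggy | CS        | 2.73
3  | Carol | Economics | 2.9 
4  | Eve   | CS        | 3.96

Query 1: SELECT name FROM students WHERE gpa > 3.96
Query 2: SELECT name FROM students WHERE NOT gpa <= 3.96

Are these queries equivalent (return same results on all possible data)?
Yes, equivalent

Both queries return: []

Reason: Both filter gpa > 3.96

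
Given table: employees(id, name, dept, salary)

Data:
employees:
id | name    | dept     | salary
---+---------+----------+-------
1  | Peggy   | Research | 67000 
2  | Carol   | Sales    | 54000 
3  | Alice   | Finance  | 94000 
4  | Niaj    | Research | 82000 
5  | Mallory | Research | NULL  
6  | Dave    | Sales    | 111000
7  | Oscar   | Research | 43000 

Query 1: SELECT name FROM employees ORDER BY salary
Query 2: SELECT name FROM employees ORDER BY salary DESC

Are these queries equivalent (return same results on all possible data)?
No, not equivalent

Query 1 returns: [('Mallory',), ('Oscar',), ('Carol',), ('Peggy',), ('Niaj',), ('Alice',), ('Dave',)]
Query 2 returns: [('Dave',), ('Alice',), ('Niaj',), ('Peggy',), ('Carol',), ('Oscar',), ('Mallory',)]

Reason: ASC vs DESC gives opposite ordering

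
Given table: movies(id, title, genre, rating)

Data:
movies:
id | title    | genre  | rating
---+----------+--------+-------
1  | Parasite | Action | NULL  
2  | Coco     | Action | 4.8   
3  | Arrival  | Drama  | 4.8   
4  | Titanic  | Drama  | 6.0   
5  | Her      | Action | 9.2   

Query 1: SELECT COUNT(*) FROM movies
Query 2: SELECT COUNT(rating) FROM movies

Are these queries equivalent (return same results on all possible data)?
No, not equivalent

Query 1 returns: [(5,)]
Query 2 returns: [(4,)]

Reason: COUNT(*) includes NULLs, COUNT(column) excludes them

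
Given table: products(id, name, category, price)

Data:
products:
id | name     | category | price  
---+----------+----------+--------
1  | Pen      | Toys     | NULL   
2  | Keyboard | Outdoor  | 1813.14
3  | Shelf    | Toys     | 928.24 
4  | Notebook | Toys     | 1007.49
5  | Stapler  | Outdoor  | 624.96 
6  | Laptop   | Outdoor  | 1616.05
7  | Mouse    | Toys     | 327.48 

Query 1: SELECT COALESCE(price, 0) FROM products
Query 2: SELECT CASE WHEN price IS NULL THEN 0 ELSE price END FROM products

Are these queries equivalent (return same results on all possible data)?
Yes, equivalent

Both queries return: [(0,), (327.48,), (624.96,), (928.24,), (1007.49,), (1616.05,), (1813.14,)]

Reason: COALESCE vs CASE for NULL handling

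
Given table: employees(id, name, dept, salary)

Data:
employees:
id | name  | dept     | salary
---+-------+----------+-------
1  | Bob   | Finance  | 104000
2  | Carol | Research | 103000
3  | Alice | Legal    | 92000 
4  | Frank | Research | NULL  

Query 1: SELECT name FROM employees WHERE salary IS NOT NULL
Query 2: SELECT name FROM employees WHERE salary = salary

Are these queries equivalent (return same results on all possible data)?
Yes, equivalent

Both queries return: [('Alice',), ('Bob',), ('Carol',)]

Reason: IS NOT NULL vs self-equality (both exclude NULLs)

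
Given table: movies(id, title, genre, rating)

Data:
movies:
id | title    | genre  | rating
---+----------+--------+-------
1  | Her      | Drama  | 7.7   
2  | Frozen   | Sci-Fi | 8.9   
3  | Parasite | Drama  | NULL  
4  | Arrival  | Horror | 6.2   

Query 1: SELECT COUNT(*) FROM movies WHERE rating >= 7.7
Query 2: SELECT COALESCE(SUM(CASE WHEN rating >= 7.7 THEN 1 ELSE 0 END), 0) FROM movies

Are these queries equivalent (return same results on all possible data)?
Yes, equivalent

Both queries return: [(2,)]

Reason: COUNT with WHERE vs conditional SUM (COALESCE handles empty-table NULL)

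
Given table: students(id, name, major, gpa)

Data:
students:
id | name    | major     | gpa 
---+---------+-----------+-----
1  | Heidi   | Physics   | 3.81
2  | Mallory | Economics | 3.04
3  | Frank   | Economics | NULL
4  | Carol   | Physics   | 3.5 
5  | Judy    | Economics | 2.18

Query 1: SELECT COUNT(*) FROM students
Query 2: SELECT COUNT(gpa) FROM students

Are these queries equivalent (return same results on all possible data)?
No, not equivalent

Query 1 returns: [(5,)]
Query 2 returns: [(4,)]

Reason: COUNT(*) includes NULLs, COUNT(column) excludes them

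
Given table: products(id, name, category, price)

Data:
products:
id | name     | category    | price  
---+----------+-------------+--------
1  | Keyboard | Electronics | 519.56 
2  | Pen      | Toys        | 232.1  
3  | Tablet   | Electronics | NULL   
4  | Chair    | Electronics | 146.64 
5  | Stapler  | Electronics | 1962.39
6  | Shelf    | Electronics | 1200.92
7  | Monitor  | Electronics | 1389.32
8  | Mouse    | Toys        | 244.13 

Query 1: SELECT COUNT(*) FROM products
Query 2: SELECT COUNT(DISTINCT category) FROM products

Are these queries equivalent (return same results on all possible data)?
No, not equivalent

Query 1 returns: [(8,)]
Query 2 returns: [(2,)]

Reason: COUNT(*) counts rows, COUNT(DISTINCT category) counts unique categorys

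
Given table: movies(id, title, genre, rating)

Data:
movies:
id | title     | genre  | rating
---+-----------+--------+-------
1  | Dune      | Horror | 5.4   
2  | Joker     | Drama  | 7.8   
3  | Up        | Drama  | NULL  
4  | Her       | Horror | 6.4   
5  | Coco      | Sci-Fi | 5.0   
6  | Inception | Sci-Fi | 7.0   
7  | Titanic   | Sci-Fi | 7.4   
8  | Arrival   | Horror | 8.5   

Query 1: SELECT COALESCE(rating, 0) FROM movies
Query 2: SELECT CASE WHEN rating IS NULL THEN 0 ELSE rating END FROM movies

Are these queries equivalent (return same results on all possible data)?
Yes, equivalent

Both queries return: [(0,), (5.0,), (5.4,), (6.4,), (7.0,), (7.4,), (7.8,), (8.5,)]

Reason: COALESCE vs CASE for NULL handling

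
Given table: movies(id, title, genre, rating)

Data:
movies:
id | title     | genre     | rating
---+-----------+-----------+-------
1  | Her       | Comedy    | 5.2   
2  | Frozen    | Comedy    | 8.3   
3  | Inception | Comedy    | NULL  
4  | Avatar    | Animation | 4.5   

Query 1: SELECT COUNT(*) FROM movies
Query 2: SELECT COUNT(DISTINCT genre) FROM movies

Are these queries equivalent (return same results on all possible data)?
No, not equivalent

Query 1 returns: [(4,)]
Query 2 returns: [(2,)]

Reason: COUNT(*) counts rows, COUNT(DISTINCT genre) counts unique genres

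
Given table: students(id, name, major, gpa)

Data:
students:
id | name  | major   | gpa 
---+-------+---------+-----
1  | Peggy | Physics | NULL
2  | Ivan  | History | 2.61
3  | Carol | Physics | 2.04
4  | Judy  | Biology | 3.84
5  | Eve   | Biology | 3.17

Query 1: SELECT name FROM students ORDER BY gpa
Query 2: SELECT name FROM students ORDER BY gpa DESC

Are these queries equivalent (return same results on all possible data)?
No, not equivalent

Query 1 returns: [('Peggy',), ('Carol',), ('Ivan',), ('Eve',), ('Judy',)]
Query 2 returns: [('Judy',), ('Eve',), ('Ivan',), ('Carol',), ('Peggy',)]

Reason: ASC vs DESC gives opposite ordering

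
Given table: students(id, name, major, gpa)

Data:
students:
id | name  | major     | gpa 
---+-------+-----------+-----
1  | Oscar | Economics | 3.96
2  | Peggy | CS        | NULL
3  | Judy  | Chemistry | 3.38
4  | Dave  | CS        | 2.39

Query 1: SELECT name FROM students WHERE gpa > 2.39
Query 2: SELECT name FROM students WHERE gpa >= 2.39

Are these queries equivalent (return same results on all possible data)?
No, not equivalent

Query 1 returns: [('Oscar',), ('Judy',)]
Query 2 returns: [('Oscar',), ('Judy',), ('Dave',)]

Reason: > vs >= gives different results when gpa = 2.39 exists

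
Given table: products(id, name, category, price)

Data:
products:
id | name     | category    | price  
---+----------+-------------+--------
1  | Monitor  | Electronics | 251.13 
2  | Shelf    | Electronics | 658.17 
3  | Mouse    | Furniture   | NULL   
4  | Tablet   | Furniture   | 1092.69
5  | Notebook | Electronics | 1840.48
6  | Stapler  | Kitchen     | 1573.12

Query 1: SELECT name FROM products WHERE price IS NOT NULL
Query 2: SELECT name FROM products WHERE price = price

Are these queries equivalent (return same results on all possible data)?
Yes, equivalent

Both queries return: [('Monitor',), ('Notebook',), ('Shelf',), ('Stapler',), ('Tablet',)]

Reason: IS NOT NULL vs self-equality (both exclude NULLs)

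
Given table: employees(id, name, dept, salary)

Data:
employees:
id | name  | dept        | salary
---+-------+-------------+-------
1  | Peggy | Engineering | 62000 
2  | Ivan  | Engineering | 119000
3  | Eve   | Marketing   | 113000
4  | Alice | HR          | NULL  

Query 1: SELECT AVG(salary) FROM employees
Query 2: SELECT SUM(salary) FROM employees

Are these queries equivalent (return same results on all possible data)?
No, not equivalent

Query 1 returns: [(98000.0,)]
Query 2 returns: [(294000,)]

Reason: AVG vs SUM give different aggregate values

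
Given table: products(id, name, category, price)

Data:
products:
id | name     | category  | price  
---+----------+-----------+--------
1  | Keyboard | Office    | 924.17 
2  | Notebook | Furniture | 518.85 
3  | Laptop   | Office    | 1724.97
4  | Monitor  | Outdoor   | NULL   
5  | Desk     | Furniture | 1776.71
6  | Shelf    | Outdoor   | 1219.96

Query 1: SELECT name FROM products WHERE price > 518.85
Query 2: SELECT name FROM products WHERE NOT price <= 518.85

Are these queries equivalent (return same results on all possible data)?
Yes, equivalent

Both queries return: [('Desk',), ('Keyboard',), ('Laptop',), ('Shelf',)]

Reason: Both filter price > 518.85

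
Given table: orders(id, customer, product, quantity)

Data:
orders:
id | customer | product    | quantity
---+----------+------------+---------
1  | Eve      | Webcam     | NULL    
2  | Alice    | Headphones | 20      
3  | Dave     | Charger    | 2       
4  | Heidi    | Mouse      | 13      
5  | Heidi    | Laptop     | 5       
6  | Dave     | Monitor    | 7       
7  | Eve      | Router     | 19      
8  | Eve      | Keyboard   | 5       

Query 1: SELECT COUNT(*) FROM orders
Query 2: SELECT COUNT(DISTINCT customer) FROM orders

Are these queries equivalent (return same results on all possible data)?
No, not equivalent

Query 1 returns: [(8,)]
Query 2 returns: [(4,)]

Reason: COUNT(*) counts rows, COUNT(DISTINCT customer) counts unique customers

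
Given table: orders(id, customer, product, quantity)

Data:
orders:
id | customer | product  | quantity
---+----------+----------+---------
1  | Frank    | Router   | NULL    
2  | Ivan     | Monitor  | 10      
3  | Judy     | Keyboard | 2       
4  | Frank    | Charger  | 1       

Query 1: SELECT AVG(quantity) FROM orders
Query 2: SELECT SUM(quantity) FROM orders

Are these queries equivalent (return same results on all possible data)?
No, not equivalent

Query 1 returns: [(4.333333333333333,)]
Query 2 returns: [(13,)]

Reason: AVG vs SUM give different aggregate values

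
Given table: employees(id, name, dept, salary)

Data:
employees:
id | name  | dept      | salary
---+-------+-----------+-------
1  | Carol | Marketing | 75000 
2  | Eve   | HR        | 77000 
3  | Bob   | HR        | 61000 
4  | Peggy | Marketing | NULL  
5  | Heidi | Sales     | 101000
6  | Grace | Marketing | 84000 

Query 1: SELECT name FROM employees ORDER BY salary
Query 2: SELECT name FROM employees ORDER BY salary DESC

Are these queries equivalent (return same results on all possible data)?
No, not equivalent

Query 1 returns: [('Peggy',), ('Bob',), ('Carol',), ('Eve',), ('Grace',), ('Heidi',)]
Query 2 returns: [('Heidi',), ('Grace',), ('Eve',), ('Carol',), ('Bob',), ('Peggy',)]

Reason: ASC vs DESC gives opposite ordering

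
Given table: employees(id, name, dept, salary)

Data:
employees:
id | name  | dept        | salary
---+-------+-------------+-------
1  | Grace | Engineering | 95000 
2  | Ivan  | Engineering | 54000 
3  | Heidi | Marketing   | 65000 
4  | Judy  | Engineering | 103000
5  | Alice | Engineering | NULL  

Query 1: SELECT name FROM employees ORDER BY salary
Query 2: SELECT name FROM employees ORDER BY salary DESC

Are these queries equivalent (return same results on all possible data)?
No, not equivalent

Query 1 returns: [('Alice',), ('Ivan',), ('Heidi',), ('Grace',), ('Judy',)]
Query 2 returns: [('Judy',), ('Grace',), ('Heidi',), ('Ivan',), ('Alice',)]

Reason: ASC vs DESC gives opposite ordering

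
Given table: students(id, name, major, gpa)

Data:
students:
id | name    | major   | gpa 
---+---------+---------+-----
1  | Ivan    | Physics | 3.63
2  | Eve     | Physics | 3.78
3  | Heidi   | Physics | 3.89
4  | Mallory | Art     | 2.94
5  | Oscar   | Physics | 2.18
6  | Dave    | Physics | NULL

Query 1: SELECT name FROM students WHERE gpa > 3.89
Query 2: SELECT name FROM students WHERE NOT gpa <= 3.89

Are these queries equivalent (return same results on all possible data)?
Yes, equivalent

Both queries return: []

Reason: Both filter gpa > 3.89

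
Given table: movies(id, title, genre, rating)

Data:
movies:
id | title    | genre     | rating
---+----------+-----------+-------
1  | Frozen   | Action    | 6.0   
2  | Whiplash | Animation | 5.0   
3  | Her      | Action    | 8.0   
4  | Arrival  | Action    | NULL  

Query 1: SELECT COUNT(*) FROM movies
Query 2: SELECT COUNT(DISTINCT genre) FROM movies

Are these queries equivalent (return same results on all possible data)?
No, not equivalent

Query 1 returns: [(4,)]
Query 2 returns: [(2,)]

Reason: COUNT(*) counts rows, COUNT(DISTINCT genre) counts unique genres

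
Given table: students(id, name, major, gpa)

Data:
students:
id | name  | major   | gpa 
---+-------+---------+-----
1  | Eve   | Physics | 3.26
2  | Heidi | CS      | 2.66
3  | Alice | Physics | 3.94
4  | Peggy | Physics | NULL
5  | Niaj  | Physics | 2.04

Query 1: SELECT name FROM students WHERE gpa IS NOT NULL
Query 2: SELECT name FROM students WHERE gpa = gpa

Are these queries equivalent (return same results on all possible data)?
Yes, equivalent

Both queries return: [('Alice',), ('Eve',), ('Heidi',), ('Niaj',)]

Reason: IS NOT NULL vs self-equality (both exclude NULLs)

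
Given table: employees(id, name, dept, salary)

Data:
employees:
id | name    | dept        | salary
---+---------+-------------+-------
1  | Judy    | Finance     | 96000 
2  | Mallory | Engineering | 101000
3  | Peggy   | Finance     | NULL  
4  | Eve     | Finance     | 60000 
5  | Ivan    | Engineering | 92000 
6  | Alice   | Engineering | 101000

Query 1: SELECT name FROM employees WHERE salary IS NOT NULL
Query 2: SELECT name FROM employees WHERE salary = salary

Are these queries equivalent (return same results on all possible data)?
Yes, equivalent

Both queries return: [('Alice',), ('Eve',), ('Ivan',), ('Judy',), ('Mallory',)]

Reason: IS NOT NULL vs self-equality (both exclude NULLs)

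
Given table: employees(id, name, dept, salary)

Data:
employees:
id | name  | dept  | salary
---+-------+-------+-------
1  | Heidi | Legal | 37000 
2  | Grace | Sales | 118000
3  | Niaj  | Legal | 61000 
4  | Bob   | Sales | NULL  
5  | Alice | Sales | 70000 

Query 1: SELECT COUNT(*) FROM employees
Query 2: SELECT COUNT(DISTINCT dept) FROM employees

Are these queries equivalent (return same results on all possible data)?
No, not equivalent

Query 1 returns: [(5,)]
Query 2 returns: [(2,)]

Reason: COUNT(*) counts rows, COUNT(DISTINCT dept) counts unique depts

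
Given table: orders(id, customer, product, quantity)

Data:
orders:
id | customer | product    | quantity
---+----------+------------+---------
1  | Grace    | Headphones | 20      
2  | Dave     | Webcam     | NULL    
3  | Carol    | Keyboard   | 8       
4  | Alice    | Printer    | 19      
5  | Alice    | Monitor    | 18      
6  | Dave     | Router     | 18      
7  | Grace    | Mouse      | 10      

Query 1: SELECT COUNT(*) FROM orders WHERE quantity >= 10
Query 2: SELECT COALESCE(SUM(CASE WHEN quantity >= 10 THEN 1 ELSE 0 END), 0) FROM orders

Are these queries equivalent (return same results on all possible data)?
Yes, equivalent

Both queries return: [(5,)]

Reason: COUNT with WHERE vs conditional SUM (COALESCE handles empty-table NULL)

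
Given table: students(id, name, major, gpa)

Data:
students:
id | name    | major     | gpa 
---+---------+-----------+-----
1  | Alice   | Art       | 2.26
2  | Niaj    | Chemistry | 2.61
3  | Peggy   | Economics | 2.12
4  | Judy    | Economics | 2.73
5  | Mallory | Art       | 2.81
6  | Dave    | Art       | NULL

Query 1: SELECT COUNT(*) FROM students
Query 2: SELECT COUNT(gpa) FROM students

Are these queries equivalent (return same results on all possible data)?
No, not equivalent

Query 1 returns: [(6,)]
Query 2 returns: [(5,)]

Reason: COUNT(*) includes NULLs, COUNT(column) excludes them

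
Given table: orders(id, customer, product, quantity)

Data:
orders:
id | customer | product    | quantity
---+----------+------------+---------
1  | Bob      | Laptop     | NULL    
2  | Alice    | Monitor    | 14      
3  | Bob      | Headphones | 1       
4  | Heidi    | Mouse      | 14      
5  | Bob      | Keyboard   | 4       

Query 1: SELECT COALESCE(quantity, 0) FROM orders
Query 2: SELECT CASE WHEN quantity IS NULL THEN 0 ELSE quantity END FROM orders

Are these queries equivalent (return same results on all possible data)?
Yes, equivalent

Both queries return: [(0,), (1,), (4,), (14,), (14,)]

Reason: COALESCE vs CASE for NULL handling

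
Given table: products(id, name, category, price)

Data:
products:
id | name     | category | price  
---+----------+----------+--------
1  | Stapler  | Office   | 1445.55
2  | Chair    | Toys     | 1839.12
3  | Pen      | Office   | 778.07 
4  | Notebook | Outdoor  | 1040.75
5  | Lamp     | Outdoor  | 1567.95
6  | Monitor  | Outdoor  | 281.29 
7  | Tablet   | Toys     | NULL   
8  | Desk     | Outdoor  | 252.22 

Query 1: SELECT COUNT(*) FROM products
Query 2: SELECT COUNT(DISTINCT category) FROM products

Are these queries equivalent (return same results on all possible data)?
No, not equivalent

Query 1 returns: [(8,)]
Query 2 returns: [(3,)]

Reason: COUNT(*) counts rows, COUNT(DISTINCT category) counts unique categorys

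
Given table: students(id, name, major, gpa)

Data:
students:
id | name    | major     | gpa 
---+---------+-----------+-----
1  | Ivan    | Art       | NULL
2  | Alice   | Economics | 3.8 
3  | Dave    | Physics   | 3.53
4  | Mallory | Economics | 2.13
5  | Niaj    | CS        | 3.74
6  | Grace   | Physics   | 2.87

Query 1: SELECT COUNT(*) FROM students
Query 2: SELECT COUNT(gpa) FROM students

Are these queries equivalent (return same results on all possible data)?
No, not equivalent

Query 1 returns: [(6,)]
Query 2 returns: [(5,)]

Reason: COUNT(*) includes NULLs, COUNT(column) excludes them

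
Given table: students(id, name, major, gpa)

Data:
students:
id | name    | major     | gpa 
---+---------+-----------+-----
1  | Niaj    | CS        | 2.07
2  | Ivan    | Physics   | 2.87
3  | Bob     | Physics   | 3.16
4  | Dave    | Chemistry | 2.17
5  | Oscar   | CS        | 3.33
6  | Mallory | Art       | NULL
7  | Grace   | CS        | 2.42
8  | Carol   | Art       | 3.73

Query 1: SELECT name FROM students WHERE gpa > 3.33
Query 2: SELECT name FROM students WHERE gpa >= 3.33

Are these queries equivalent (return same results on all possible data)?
No, not equivalent

Query 1 returns: [('Carol',)]
Query 2 returns: [('Oscar',), ('Carol',)]

Reason: > vs >= gives different results when gpa = 3.33 exists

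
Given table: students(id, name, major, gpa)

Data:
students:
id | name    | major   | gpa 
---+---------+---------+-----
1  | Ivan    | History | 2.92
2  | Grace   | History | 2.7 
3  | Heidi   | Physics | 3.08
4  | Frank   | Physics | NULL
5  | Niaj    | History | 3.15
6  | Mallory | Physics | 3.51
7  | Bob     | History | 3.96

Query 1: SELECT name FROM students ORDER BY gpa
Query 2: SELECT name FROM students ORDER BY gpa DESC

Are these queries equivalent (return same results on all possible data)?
No, not equivalent

Query 1 returns: [('Frank',), ('Grace',), ('Ivan',), ('Heidi',), ('Niaj',), ('Mallory',), ('Bob',)]
Query 2 returns: [('Bob',), ('Mallory',), ('Niaj',), ('Heidi',), ('Ivan',), ('Grace',), ('Frank',)]

Reason: ASC vs DESC gives opposite ordering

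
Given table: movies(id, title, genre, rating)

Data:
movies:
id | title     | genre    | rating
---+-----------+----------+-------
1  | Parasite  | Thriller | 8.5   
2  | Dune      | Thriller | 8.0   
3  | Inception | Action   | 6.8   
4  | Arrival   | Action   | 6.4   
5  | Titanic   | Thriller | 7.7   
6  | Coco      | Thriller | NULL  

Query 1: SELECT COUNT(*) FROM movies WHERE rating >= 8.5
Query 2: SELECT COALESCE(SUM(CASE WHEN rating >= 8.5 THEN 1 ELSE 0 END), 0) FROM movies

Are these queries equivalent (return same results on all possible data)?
Yes, equivalent

Both queries return: [(1,)]

Reason: COUNT with WHERE vs conditional SUM (COALESCE handles empty-table NULL)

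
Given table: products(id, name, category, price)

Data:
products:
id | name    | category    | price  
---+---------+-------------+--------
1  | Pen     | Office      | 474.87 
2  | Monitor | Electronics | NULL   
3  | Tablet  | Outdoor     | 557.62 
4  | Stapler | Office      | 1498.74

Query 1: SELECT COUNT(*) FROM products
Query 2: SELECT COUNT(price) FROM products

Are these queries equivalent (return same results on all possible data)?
No, not equivalent

Query 1 returns: [(4,)]
Query 2 returns: [(3,)]

Reason: COUNT(*) includes NULLs, COUNT(column) excludes them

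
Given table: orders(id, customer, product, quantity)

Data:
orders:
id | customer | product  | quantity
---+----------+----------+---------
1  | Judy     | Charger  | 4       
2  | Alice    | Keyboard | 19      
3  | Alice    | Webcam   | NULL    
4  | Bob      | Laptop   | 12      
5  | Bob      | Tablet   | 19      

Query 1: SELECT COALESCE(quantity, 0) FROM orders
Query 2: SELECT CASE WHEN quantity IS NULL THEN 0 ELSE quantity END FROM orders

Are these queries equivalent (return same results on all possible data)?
Yes, equivalent

Both queries return: [(0,), (4,), (12,), (19,), (19,)]

Reason: COALESCE vs CASE for NULL handling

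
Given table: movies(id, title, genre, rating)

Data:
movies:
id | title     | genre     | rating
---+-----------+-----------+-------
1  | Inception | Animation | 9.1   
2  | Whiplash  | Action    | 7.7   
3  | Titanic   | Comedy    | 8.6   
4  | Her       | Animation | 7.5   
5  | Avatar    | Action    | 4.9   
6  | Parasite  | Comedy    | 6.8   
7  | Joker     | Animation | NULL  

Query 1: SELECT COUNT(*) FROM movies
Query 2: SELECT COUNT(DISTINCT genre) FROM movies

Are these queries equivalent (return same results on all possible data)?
No, not equivalent

Query 1 returns: [(7,)]
Query 2 returns: [(3,)]

Reason: COUNT(*) counts rows, COUNT(DISTINCT genre) counts unique genres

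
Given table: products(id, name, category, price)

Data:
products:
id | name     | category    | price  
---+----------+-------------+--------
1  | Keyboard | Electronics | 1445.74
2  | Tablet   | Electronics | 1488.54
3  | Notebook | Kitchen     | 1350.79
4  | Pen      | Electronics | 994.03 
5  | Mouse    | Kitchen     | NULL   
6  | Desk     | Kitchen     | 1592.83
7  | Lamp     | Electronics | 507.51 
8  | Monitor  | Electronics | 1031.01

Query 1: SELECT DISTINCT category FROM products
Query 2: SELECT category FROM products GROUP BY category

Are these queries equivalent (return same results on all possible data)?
Yes, equivalent

Both queries return: [('Electronics',), ('Kitchen',)]

Reason: Both get unique categorys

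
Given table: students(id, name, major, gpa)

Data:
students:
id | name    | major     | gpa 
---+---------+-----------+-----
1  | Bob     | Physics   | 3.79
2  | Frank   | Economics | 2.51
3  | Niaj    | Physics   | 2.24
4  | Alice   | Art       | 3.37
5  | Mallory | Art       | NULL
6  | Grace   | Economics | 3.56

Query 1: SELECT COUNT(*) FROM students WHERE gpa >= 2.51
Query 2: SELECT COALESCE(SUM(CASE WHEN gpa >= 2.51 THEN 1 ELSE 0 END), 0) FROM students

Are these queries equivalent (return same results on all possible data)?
Yes, equivalent

Both queries return: [(4,)]

Reason: COUNT with WHERE vs conditional SUM (COALESCE handles empty-table NULL)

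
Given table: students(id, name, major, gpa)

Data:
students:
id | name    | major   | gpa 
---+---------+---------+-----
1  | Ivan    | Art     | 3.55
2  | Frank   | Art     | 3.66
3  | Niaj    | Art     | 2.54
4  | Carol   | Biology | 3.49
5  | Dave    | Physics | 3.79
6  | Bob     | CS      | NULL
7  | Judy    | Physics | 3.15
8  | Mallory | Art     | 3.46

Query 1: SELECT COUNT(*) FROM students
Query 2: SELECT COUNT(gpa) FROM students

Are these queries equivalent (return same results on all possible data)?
No, not equivalent

Query 1 returns: [(8,)]
Query 2 returns: [(7,)]

Reason: COUNT(*) includes NULLs, COUNT(column) excludes them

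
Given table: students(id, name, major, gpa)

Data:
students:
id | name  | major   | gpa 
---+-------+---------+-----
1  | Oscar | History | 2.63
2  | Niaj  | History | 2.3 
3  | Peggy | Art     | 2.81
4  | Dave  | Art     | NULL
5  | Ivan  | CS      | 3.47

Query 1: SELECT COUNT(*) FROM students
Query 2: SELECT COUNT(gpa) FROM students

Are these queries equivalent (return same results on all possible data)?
No, not equivalent

Query 1 returns: [(5,)]
Query 2 returns: [(4,)]

Reason: COUNT(*) includes NULLs, COUNT(column) excludes them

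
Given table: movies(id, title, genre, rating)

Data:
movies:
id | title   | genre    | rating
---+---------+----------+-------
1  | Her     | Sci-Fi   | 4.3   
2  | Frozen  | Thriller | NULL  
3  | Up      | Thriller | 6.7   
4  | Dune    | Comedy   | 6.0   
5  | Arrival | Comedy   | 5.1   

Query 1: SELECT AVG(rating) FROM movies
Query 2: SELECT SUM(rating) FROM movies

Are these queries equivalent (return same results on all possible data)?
No, not equivalent

Query 1 returns: [(5.525,)]
Query 2 returns: [(22.1,)]

Reason: AVG vs SUM give different aggregate values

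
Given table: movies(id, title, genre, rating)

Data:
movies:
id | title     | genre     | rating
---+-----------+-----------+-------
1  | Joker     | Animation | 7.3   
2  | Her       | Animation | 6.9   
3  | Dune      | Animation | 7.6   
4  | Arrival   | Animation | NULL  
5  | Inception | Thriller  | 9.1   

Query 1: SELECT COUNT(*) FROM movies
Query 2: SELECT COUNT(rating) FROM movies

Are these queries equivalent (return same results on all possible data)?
No, not equivalent

Query 1 returns: [(5,)]
Query 2 returns: [(4,)]

Reason: COUNT(*) includes NULLs, COUNT(column) excludes them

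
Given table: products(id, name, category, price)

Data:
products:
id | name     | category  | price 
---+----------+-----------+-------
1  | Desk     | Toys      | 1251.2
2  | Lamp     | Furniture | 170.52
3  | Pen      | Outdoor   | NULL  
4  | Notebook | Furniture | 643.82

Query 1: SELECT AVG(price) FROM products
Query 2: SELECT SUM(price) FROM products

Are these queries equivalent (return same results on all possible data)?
No, not equivalent

Query 1 returns: [(688.5133333333333,)]
Query 2 returns: [(2065.54,)]

Reason: AVG vs SUM give different aggregate values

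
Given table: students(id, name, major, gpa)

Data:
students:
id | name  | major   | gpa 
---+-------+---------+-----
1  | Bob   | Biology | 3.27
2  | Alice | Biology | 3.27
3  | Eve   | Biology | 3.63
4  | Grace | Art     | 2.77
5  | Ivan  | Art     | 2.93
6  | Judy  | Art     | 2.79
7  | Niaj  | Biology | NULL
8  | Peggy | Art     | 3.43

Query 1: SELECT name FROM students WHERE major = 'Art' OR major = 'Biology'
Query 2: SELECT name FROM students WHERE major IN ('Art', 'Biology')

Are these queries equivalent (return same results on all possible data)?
Yes, equivalent

Both queries return: [('Alice',), ('Bob',), ('Eve',), ('Grace',), ('Ivan',), ('Judy',), ('Niaj',), ('Peggy',)]

Reason: OR vs IN are equivalent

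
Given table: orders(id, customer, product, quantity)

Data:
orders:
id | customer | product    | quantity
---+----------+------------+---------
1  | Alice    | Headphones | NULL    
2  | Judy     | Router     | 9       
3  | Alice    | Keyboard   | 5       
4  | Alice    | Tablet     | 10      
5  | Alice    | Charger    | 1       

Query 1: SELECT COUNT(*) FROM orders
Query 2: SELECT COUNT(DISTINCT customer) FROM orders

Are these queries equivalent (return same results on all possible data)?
No, not equivalent

Query 1 returns: [(5,)]
Query 2 returns: [(2,)]

Reason: COUNT(*) counts rows, COUNT(DISTINCT customer) counts unique customers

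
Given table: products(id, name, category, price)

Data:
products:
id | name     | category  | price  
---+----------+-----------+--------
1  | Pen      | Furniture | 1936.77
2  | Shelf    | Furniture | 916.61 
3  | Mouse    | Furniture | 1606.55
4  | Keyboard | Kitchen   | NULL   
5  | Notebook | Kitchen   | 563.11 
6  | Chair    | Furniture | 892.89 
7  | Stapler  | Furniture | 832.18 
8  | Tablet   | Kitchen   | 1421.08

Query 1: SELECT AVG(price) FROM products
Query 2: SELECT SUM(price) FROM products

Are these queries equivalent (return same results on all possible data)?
No, not equivalent

Query 1 returns: [(1167.0271428571427,)]
Query 2 returns: [(8169.19,)]

Reason: AVG vs SUM give different aggregate values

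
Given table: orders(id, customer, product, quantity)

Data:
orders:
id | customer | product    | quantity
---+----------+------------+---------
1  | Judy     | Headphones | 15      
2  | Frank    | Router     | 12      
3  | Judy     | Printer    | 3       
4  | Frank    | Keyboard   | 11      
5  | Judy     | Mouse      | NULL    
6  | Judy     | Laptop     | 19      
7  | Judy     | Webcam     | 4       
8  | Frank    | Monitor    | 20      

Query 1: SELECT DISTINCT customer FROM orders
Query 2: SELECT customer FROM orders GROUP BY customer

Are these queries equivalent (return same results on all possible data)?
Yes, equivalent

Both queries return: [('Frank',), ('Judy',)]

Reason: Both get unique customers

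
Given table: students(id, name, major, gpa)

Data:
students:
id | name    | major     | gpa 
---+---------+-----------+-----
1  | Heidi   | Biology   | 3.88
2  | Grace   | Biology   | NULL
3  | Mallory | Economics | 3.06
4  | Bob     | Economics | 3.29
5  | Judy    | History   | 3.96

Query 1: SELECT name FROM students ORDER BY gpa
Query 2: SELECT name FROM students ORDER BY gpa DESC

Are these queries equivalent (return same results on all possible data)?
No, not equivalent

Query 1 returns: [('Grace',), ('Mallory',), ('Bob',), ('Heidi',), ('Judy',)]
Query 2 returns: [('Judy',), ('Heidi',), ('Bob',), ('Mallory',), ('Grace',)]

Reason: ASC vs DESC gives opposite ordering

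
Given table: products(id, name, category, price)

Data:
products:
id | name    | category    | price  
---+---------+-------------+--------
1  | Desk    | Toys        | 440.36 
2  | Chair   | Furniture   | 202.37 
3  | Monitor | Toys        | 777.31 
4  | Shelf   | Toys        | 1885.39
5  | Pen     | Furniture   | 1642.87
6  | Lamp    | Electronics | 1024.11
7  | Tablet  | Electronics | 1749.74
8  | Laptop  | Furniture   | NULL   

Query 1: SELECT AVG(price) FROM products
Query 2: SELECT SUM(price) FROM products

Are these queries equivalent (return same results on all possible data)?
No, not equivalent

Query 1 returns: [(1103.1642857142856,)]
Query 2 returns: [(7722.15,)]

Reason: AVG vs SUM give different aggregate values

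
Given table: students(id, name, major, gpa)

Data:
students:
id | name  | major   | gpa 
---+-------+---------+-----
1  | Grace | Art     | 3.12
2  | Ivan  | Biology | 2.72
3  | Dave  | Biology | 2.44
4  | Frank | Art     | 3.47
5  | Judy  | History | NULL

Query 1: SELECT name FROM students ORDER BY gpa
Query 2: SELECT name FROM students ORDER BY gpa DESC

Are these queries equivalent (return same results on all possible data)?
No, not equivalent

Query 1 returns: [('Judy',), ('Dave',), ('Ivan',), ('Grace',), ('Frank',)]
Query 2 returns: [('Frank',), ('Grace',), ('Ivan',), ('Dave',), ('Judy',)]

Reason: ASC vs DESC gives opposite ordering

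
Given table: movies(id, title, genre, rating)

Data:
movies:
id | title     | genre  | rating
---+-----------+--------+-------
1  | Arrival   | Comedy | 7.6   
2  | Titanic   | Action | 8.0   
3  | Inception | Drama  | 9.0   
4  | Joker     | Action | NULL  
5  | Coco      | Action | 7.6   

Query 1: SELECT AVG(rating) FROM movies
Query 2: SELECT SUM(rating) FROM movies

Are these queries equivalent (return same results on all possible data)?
No, not equivalent

Query 1 returns: [(8.05,)]
Query 2 returns: [(32.2,)]

Reason: AVG vs SUM give different aggregate values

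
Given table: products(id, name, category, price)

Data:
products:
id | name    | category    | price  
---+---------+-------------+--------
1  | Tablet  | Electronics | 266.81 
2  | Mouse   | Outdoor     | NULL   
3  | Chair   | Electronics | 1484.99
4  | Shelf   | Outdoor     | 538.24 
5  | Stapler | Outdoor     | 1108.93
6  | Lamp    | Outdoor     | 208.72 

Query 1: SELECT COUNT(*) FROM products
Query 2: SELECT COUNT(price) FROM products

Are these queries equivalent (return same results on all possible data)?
No, not equivalent

Query 1 returns: [(6,)]
Query 2 returns: [(5,)]

Reason: COUNT(*) includes NULLs, COUNT(column) excludes them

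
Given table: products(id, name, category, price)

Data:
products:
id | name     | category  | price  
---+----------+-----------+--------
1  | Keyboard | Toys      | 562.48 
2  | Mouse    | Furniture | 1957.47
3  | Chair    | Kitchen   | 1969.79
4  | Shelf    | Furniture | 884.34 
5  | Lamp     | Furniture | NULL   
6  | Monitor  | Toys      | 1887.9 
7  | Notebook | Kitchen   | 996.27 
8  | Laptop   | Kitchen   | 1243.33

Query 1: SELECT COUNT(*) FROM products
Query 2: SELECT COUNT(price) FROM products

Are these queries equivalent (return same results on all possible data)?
No, not equivalent

Query 1 returns: [(8,)]
Query 2 returns: [(7,)]

Reason: COUNT(*) includes NULLs, COUNT(column) excludes them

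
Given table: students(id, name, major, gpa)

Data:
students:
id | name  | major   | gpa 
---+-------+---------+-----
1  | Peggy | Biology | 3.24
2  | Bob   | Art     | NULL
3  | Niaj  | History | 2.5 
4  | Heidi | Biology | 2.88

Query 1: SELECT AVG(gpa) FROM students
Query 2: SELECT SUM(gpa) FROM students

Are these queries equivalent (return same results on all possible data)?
No, not equivalent

Query 1 returns: [(2.8733333333333335,)]
Query 2 returns: [(8.620000000000001,)]

Reason: AVG vs SUM give different aggregate values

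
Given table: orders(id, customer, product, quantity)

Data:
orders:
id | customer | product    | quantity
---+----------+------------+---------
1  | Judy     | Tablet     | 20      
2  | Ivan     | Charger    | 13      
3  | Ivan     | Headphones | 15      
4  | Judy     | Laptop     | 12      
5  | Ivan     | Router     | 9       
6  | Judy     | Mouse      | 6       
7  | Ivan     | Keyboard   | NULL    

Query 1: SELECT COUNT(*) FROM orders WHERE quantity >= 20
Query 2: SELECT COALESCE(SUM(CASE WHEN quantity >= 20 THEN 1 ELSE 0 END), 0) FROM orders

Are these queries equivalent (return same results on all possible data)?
Yes, equivalent

Both queries return: [(1,)]

Reason: COUNT with WHERE vs conditional SUM (COALESCE handles empty-table NULL)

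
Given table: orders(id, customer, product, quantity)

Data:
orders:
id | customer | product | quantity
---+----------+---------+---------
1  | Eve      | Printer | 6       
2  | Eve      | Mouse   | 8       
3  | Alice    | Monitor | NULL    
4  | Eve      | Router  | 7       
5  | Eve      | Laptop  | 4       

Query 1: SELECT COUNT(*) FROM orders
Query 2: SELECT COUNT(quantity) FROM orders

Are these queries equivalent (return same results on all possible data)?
No, not equivalent

Query 1 returns: [(5,)]
Query 2 returns: [(4,)]

Reason: COUNT(*) includes NULLs, COUNT(column) excludes them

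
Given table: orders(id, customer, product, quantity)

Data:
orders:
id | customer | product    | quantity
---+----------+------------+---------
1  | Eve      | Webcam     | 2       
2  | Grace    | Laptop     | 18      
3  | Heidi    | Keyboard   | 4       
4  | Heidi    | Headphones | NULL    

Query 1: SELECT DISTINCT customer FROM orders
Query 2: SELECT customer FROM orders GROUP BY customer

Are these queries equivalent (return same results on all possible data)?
Yes, equivalent

Both queries return: [('Eve',), ('Grace',), ('Heidi',)]

Reason: Both get unique customers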